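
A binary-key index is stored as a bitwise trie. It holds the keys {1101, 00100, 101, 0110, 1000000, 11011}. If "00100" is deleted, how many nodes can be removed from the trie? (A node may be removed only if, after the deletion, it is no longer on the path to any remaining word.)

4

After clearing the end-marker at "00100", prune upward until reaching a node still needed by another word.
The suffix "0100" (4 nodes) is used only by "00100"; the node for "0" still has the child "1", so pruning stops there.
Nodes removed: 4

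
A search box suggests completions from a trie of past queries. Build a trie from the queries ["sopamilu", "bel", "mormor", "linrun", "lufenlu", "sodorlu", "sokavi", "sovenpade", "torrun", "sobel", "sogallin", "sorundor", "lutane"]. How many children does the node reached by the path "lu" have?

2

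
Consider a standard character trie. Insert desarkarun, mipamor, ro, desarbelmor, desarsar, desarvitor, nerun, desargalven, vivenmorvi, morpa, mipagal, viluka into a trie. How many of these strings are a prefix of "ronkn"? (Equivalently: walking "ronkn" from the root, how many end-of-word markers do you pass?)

1

Traverse "ronkn" character by character; count nodes along the way that are marked as word ends.
Prefixes of the query that are stored words: "ro"
Count: 1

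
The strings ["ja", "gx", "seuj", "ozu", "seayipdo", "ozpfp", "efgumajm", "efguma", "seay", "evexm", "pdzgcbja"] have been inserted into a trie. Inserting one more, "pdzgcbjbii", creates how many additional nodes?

3

The longest prefix of "pdzgcbjbii" already in the trie is "pdzgcbj" (length 7).
New nodes needed: |"pdzgcbjbii"| − 7 = 10 − 7 = 3.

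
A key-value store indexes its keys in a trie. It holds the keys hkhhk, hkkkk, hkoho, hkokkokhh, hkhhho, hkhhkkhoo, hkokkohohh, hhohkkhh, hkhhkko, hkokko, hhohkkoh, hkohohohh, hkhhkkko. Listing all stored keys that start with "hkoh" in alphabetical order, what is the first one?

hkoho

Filter for "hkoh…" and sort: "hkoho", "hkohohohh"
Position 1: hkoho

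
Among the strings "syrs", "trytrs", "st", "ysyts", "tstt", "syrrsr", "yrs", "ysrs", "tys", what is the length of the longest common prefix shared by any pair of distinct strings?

3

Look for the deepest trie node that still has at least two words in its subtree.
e.g. "syrrsr" and "syrs" share the prefix "syr" of length 3; no pair shares a longer one.
Longest shared-prefix length: 3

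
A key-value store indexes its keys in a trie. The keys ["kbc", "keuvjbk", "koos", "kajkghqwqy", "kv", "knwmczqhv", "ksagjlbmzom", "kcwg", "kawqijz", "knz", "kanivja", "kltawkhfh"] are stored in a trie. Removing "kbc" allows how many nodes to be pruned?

Walk "kbc" from the leaf back toward the root, removing each node that no remaining word uses.
The suffix "bc" (2 nodes) is used only by "kbc"; the node for "k" still has the child "e", so pruning stops there.
Nodes removed: 2

2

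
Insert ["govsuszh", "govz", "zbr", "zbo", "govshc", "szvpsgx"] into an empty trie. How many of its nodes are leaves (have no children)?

Leaves are exactly the stored words that no other stored word extends.
Those words: "govshc", "govsuszh", "govz", "szvpsgx", "zbo", "zbr"
Leaf count: 6

6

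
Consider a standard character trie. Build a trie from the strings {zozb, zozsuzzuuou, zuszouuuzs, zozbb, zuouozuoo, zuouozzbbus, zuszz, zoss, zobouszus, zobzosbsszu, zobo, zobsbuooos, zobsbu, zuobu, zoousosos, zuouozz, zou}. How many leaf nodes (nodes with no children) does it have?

13

A leaf is a node with no children — equivalently, the end of a word that is not a proper prefix of any other stored word.
Those words: "zobouszus", "zobsbuooos", "zobzosbsszu", "zoousosos", "zoss", "zou", "zozbb", "zozsuzzuuou", "zuobu", "zuouozuoo", "zuouozzbbus", "zuszouuuzs", "zuszz"
Leaf count: 13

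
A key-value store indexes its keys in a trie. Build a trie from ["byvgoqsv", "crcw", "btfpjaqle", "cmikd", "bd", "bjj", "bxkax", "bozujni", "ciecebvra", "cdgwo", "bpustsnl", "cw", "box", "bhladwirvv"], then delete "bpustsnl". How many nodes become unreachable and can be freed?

7

A node on "bpustsnl"'s path can go only if nothing else ends at it or branches off below it.
The suffix "pustsnl" (7 nodes) is used only by "bpustsnl"; the node for "b" still has the child "y", so pruning stops there.
Nodes removed: 7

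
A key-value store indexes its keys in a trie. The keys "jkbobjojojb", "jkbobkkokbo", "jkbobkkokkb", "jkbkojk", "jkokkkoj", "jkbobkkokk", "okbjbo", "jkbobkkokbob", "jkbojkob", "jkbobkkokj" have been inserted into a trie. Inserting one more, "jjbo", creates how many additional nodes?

Walking "jjbo" from the root, the first 1 characters ("j") follow existing edges; "j" is the first miss.
New nodes needed: |"jjbo"| − 1 = 4 − 1 = 3.

3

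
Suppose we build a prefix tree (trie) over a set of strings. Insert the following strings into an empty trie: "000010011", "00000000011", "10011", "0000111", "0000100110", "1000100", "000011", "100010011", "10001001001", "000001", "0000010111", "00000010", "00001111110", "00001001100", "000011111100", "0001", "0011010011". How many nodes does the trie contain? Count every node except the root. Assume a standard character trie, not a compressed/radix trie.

55

Trace insertions, counting only characters that open a new branch:
  "000010011" → 9 new (0, 0, 0, 0, 1, 0, 0, 1, 1)
  "00000000011" → prefix "0000" already present; 7 new (0, 0, 0, 0, 0, 1, 1)
  "10011" → 5 new (1, 0, 0, 1, 1)
  "0000111" → prefix "00001" already present; 2 new (1, 1)
  "0000100110" → prefix "000010011" already present; 1 new (0)
  "1000100" → prefix "100" already present; 4 new (0, 1, 0, 0)
  "000011" → prefix "000011" already present; 0 new (none)
  "100010011" → prefix "1000100" already present; 2 new (1, 1)
  "10001001001" → prefix "10001001" already present; 3 new (0, 0, 1)
  "000001" → prefix "00000" already present; 1 new (1)
  "0000010111" → prefix "000001" already present; 4 new (0, 1, 1, 1)
  "00000010" → prefix "000000" already present; 2 new (1, 0)
  "00001111110" → prefix "0000111" already present; 4 new (1, 1, 1, 0)
  "00001001100" → prefix "0000100110" already present; 1 new (0)
  "000011111100" → prefix "00001111110" already present; 1 new (0)
  "0001" → prefix "000" already present; 1 new (1)
  "0011010011" → prefix "00" already present; 8 new (1, 1, 0, 1, 0, 0, 1, 1)
Total nodes = 9 + 7 + 5 + 2 + 1 + 4 + 0 + 2 + 3 + 1 + 4 + 2 + 4 + 1 + 1 + 1 + 8 = 55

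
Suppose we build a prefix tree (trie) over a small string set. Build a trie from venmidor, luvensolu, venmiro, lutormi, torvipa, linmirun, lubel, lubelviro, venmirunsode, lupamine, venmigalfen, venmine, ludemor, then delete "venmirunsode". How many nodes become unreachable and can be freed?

A node on "venmirunsode"'s path can go only if nothing else ends at it or branches off below it.
The suffix "unsode" (6 nodes) is used only by "venmirunsode"; the node for "venmir" still has the child "o", so pruning stops there.
Nodes removed: 6

6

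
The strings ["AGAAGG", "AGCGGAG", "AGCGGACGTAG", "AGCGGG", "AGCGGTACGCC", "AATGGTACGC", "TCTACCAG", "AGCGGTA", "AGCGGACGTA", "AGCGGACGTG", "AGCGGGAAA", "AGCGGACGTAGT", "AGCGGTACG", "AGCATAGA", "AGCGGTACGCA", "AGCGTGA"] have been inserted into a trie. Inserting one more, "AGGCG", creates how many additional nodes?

The longest prefix of "AGGCG" already in the trie is "AG" (length 2).
Each of the 3 remaining characters creates one node.

3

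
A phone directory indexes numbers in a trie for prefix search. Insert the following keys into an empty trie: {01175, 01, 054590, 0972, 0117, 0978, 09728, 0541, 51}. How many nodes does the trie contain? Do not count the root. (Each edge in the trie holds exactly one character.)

18

For each word, the new-node count is its length minus the longest prefix already in the trie:
  "01175" → 5 new (0, 1, 1, 7, 5)
  "01" → prefix "01" already present; 0 new (none)
  "054590" → prefix "0" already present; 5 new (5, 4, 5, 9, 0)
  "0972" → prefix "0" already present; 3 new (9, 7, 2)
  "0117" → prefix "0117" already present; 0 new (none)
  "0978" → prefix "097" already present; 1 new (8)
  "09728" → prefix "0972" already present; 1 new (8)
  "0541" → prefix "054" already present; 1 new (1)
  "51" → 2 new (5, 1)
Total nodes = 5 + 0 + 5 + 3 + 0 + 1 + 1 + 1 + 2 = 18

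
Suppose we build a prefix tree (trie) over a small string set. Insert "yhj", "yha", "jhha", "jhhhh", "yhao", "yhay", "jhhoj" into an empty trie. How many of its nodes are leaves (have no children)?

6

Leaves are exactly the stored words that no other stored word extends.
Those words: "jhha", "jhhhh", "jhhoj", "yhao", "yhay", "yhj"
Leaf count: 6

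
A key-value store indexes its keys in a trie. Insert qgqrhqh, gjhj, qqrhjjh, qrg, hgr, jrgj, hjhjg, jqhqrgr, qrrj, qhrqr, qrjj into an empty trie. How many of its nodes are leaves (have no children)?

11

Leaves are exactly the stored words that no other stored word extends.
Those words: "gjhj", "hgr", "hjhjg", "jqhqrgr", "jrgj", "qgqrhqh", "qhrqr", "qqrhjjh", "qrg", "qrjj", "qrrj"
Leaf count: 11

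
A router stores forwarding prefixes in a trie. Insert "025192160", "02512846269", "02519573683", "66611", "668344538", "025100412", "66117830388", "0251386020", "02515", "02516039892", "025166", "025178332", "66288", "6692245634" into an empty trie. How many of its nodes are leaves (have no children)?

14

A leaf is a node with no children — equivalently, the end of a word that is not a proper prefix of any other stored word.
Those words: "025100412", "02512846269", "0251386020", "02515", "02516039892", "025166", "025178332", "025192160", "02519573683", "66117830388", "66288", "66611", "668344538", "6692245634"
Leaf count: 14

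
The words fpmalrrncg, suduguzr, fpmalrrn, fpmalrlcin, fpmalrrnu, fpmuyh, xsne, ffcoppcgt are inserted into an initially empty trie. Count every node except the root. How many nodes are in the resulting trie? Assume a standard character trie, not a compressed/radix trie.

38

Trace insertions, counting only characters that open a new branch:
  "fpmalrrncg" → 10 new (f, p, m, a, l, r, r, n, c, g)
  "suduguzr" → 8 new (s, u, d, u, g, u, z, r)
  "fpmalrrn" → prefix "fpmalrrn" already present; 0 new (none)
  "fpmalrlcin" → prefix "fpmalr" already present; 4 new (l, c, i, n)
  "fpmalrrnu" → prefix "fpmalrrn" already present; 1 new (u)
  "fpmuyh" → prefix "fpm" already present; 3 new (u, y, h)
  "xsne" → 4 new (x, s, n, e)
  "ffcoppcgt" → prefix "f" already present; 8 new (f, c, o, p, p, c, g, t)
Total nodes = 10 + 8 + 0 + 4 + 1 + 3 + 4 + 8 = 38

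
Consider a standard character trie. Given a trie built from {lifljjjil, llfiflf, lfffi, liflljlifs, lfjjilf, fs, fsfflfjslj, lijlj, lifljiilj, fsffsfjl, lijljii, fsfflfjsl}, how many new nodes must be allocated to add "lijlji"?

"lijlji" is already a full path in the trie; only an end-marker is added.
No new nodes are needed: 0.

0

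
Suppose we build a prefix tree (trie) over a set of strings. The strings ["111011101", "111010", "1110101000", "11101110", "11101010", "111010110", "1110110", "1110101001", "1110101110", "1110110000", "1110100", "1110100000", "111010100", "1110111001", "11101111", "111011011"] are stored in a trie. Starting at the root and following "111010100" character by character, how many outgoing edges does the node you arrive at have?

The children of the "111010100" node are the distinct next characters among strings starting with "111010100".
Distinct next characters after "111010100": 0, 1.
That node has 2 child edges.

2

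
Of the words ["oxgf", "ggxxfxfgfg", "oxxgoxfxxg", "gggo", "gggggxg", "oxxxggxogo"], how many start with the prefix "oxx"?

Filter for entries beginning with "oxx":
Words under "oxx": oxxgoxfxxg, oxxxggxogo
Count: 2

2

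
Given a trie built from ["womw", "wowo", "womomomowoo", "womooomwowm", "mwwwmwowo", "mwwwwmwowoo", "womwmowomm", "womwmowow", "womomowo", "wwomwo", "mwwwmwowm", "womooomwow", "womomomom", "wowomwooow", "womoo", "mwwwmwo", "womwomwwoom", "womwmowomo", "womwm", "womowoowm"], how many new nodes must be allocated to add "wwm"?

1

The longest prefix of "wwm" already in the trie is "ww" (length 2).
Each of the 1 remaining characters creates one node.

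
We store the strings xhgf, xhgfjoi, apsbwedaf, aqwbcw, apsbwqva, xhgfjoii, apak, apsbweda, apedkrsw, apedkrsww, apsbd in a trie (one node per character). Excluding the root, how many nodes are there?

35

Insert word by word; a character creates a node only if that edge doesn't already exist:
  "xhgf" → 4 new (x, h, g, f)
  "xhgfjoi" → prefix "xhgf" already present; 3 new (j, o, i)
  "apsbwedaf" → 9 new (a, p, s, b, w, e, d, a, f)
  "aqwbcw" → prefix "a" already present; 5 new (q, w, b, c, w)
  "apsbwqva" → prefix "apsbw" already present; 3 new (q, v, a)
  "xhgfjoii" → prefix "xhgfjoi" already present; 1 new (i)
  "apak" → prefix "ap" already present; 2 new (a, k)
  "apsbweda" → prefix "apsbweda" already present; 0 new (none)
  "apedkrsw" → prefix "ap" already present; 6 new (e, d, k, r, s, w)
  "apedkrsww" → prefix "apedkrsw" already present; 1 new (w)
  "apsbd" → prefix "apsb" already present; 1 new (d)
Total nodes = 4 + 3 + 9 + 5 + 3 + 1 + 2 + 0 + 6 + 1 + 1 = 35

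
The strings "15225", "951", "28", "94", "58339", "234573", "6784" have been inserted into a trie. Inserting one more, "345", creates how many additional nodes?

3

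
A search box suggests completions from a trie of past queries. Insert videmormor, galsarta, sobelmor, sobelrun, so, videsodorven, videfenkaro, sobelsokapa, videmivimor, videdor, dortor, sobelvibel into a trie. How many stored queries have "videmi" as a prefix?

Walk to "videmi"; the words in its subtree are exactly those with that prefix.
Matches: "videmivimor"
Count: 1

1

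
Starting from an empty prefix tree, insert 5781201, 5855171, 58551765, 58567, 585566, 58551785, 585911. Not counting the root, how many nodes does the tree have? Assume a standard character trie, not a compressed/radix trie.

Insert word by word; a character creates a node only if that edge doesn't already exist:
  "5781201" → 7 new (5, 7, 8, 1, 2, 0, 1)
  "5855171" → prefix "5" already present; 6 new (8, 5, 5, 1, 7, 1)
  "58551765" → prefix "585517" already present; 2 new (6, 5)
  "58567" → prefix "585" already present; 2 new (6, 7)
  "585566" → prefix "5855" already present; 2 new (6, 6)
  "58551785" → prefix "585517" already present; 2 new (8, 5)
  "585911" → prefix "585" already present; 3 new (9, 1, 1)
Total nodes = 7 + 6 + 2 + 2 + 2 + 2 + 3 = 24

24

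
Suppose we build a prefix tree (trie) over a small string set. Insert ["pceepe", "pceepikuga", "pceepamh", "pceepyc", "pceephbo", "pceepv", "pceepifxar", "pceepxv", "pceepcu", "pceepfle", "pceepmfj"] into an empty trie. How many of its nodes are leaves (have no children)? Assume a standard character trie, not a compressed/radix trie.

11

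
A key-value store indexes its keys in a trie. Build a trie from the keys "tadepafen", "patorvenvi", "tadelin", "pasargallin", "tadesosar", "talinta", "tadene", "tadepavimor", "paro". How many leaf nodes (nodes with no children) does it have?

Leaves are exactly the stored words that no other stored word extends.
Those words: "paro", "pasargallin", "patorvenvi", "tadelin", "tadene", "tadepafen", "tadepavimor", "tadesosar", "talinta"
Leaf count: 9

9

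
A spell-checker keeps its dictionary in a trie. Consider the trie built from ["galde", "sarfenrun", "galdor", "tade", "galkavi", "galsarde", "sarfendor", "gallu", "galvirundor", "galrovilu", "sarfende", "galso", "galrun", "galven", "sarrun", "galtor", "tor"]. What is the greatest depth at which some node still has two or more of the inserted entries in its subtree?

7

The deepest shared node is where two words last agree before diverging.
"sarfende" and "sarfendor" agree on "sarfend" (7 characters) before diverging; nothing deeper is shared.
Longest shared-prefix length: 7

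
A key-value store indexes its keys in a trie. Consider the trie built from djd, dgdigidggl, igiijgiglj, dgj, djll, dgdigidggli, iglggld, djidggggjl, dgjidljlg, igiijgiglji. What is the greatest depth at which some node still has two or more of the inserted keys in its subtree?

10

The deepest shared node is where two words last agree before diverging.
e.g. "dgdigidggl" and "dgdigidggli" share the prefix "dgdigidggl" of length 10; no pair shares a longer one.
Longest shared-prefix length: 10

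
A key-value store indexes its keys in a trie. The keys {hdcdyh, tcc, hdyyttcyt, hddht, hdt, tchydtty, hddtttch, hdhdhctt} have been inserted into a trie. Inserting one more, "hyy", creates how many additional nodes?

2

The longest prefix of "hyy" already in the trie is "h" (length 1).
New nodes needed: |"hyy"| − 1 = 3 − 1 = 2.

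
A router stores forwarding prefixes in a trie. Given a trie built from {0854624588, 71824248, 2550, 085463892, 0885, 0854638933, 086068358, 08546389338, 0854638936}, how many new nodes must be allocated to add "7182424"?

0

"7182424" is already a full path in the trie; only an end-marker is added.
No new nodes are needed: 0.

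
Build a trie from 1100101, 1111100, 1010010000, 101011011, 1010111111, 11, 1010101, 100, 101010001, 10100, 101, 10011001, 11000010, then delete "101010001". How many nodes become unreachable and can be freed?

3

A node on "101010001"'s path can go only if nothing else ends at it or branches off below it.
The suffix "001" (3 nodes) is used only by "101010001"; the node for "101010" still has the child "1", so pruning stops there.
Nodes removed: 3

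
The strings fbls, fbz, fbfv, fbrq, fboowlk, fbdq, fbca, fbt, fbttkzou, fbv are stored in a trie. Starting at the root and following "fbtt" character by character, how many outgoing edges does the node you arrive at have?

1

Follow the path "fbtt" to its node, then look at its outgoing edges.
Distinct next characters after "fbtt": k.
That node has 1 child edge.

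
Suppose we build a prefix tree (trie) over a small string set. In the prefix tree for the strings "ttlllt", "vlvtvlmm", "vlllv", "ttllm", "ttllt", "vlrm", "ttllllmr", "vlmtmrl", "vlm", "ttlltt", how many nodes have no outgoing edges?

Leaves are exactly the stored words that no other stored word extends.
Those words: "ttllllmr", "ttlllt", "ttllm", "ttlltt", "vlllv", "vlmtmrl", "vlrm", "vlvtvlmm"
Leaf count: 8

8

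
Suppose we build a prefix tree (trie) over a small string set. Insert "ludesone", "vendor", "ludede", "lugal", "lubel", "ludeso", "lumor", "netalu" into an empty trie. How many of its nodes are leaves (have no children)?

A leaf is a node with no children — equivalently, the end of a word that is not a proper prefix of any other stored word.
Those words: "lubel", "ludede", "ludesone", "lugal", "lumor", "netalu", "vendor"
Leaf count: 7

7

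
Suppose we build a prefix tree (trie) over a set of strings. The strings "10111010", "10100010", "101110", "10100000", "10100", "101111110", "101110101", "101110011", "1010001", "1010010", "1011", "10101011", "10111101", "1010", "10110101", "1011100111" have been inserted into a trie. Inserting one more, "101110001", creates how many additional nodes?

2

Walking "101110001" from the root, the first 7 characters ("1011100") follow existing edges; "0" is the first miss.
Each of the 2 remaining characters creates one node.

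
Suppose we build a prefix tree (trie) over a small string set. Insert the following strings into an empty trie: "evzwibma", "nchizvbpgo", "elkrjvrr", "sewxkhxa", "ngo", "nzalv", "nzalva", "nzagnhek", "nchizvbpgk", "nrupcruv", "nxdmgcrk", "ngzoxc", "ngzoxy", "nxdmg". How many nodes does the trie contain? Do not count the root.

Count nodes per top-level branch (shared prefixes stored once):
  'e'-branch (elkrjvrr, evzwibma): 15 nodes
  'n'-branch (nchizvbpgk, nchizvbpgo, ngo, ngzoxc, ngzoxy, nrupcruv, nxdmg, nxdmgcrk, nzagnhek, nzalv, nzalva): 42 nodes
  's'-branch (sewxkhxa): 8 nodes
Sum: 65

65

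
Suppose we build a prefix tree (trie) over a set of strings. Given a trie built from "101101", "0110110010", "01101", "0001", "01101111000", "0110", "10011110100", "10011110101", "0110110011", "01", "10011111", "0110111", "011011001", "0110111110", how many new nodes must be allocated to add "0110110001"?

2

Walking "0110110001" from the root, the first 8 characters ("01101100") follow existing edges; "0" is the first miss.
New nodes needed: |"0110110001"| − 8 = 10 − 8 = 2.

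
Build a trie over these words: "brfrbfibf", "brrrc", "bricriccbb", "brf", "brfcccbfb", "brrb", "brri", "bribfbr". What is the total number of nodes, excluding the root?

32

Count nodes per top-level branch (shared prefixes stored once):
  'b'-branch (brf, brfcccbfb, brfrbfibf, bribfbr, bricriccbb, brrb, brri, brrrc): 32 nodes
Sum: 32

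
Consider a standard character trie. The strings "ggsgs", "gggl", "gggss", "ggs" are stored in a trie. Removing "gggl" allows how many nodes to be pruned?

A node on "gggl"'s path can go only if nothing else ends at it or branches off below it.
The suffix "l" (1 node) is used only by "gggl"; the node for "ggg" still has the child "s", so pruning stops there.
Nodes removed: 1

1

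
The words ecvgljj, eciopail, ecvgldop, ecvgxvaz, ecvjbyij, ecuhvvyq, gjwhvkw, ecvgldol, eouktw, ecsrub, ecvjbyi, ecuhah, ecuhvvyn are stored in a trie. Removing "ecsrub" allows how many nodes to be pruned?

4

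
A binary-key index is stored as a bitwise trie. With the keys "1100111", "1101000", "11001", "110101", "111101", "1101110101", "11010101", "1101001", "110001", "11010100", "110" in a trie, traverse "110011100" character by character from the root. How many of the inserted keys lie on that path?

3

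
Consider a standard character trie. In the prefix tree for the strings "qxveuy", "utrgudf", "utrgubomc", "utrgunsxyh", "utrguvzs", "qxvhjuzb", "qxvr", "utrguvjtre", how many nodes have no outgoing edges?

A leaf is a node with no children — equivalently, the end of a word that is not a proper prefix of any other stored word.
Those words: "qxveuy", "qxvhjuzb", "qxvr", "utrgubomc", "utrgudf", "utrgunsxyh", "utrguvjtre", "utrguvzs"
Leaf count: 8

8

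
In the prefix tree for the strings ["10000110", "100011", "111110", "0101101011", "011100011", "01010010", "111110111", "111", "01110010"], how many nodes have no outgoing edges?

Leaves are exactly the stored words that no other stored word extends.
Those words: "01010010", "0101101011", "011100011", "01110010", "10000110", "100011", "111110111"
Leaf count: 7

7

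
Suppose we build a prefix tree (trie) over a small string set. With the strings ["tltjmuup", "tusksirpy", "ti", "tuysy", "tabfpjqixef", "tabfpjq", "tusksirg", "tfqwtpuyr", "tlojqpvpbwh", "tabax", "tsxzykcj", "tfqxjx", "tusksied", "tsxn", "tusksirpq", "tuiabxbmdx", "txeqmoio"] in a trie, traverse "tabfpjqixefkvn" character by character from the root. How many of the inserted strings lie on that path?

Check each prefix of "tabfpjqixefkvn" against the stored set — each match is an end-marker on the path.
Prefixes of the query that are stored words: "tabfpjq", "tabfpjqixef"
Count: 2

2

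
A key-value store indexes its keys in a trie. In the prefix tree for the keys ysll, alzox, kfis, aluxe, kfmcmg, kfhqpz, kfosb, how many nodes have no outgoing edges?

7

Leaves are exactly the stored words that no other stored word extends.
Those words: "aluxe", "alzox", "kfhqpz", "kfis", "kfmcmg", "kfosb", "ysll"
Leaf count: 7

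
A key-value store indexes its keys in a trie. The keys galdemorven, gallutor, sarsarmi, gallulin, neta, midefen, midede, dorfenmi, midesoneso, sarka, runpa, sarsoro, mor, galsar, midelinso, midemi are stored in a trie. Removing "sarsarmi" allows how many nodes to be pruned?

4

After clearing the end-marker at "sarsarmi", prune upward until reaching a node still needed by another word.
The suffix "armi" (4 nodes) is used only by "sarsarmi"; the node for "sars" still has the child "o", so pruning stops there.
Nodes removed: 4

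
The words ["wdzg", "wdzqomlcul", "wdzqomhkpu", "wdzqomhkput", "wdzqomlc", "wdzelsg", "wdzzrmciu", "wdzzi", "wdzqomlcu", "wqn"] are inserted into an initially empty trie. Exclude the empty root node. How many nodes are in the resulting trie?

29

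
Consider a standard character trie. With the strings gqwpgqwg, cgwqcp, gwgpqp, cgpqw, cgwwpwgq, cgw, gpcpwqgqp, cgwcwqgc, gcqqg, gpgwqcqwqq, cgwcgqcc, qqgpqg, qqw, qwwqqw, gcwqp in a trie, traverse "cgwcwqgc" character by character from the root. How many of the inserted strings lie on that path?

2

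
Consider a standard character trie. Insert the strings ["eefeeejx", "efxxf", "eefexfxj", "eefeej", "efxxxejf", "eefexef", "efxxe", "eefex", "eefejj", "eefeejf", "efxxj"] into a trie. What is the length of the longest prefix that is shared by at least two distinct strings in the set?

Look for the deepest trie node that still has at least two words in its subtree.
e.g. "eefeej" and "eefeejf" share the prefix "eefeej" of length 6; no pair shares a longer one.
Longest shared-prefix length: 6

6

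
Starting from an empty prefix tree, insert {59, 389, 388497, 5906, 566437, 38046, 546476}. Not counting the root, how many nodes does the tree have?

24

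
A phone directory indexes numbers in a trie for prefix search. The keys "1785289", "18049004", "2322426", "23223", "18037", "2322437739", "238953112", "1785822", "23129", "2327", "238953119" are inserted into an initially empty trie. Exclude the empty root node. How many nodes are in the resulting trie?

44

Trace insertions, counting only characters that open a new branch:
  "1785289" → 7 new (1, 7, 8, 5, 2, 8, 9)
  "18049004" → prefix "1" already present; 7 new (8, 0, 4, 9, 0, 0, 4)
  "2322426" → 7 new (2, 3, 2, 2, 4, 2, 6)
  "23223" → prefix "2322" already present; 1 new (3)
  "18037" → prefix "180" already present; 2 new (3, 7)
  "2322437739" → prefix "23224" already present; 5 new (3, 7, 7, 3, 9)
  "238953112" → prefix "23" already present; 7 new (8, 9, 5, 3, 1, 1, 2)
  "1785822" → prefix "1785" already present; 3 new (8, 2, 2)
  "23129" → prefix "23" already present; 3 new (1, 2, 9)
  "2327" → prefix "232" already present; 1 new (7)
  "238953119" → prefix "23895311" already present; 1 new (9)
Total nodes = 7 + 7 + 7 + 1 + 2 + 5 + 7 + 3 + 3 + 1 + 1 = 44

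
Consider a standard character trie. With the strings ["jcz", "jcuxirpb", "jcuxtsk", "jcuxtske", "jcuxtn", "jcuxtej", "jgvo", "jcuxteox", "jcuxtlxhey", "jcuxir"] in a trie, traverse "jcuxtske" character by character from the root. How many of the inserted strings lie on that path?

2

Check each prefix of "jcuxtske" against the stored set — each match is an end-marker on the path.
Prefixes of the query that are stored words: "jcuxtsk", "jcuxtske"
Count: 2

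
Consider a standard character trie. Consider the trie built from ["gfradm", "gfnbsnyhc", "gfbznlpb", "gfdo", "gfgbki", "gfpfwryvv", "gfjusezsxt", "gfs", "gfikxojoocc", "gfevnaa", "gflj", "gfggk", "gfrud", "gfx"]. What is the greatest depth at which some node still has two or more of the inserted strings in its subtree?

Equivalently: take the maximum, over all pairs, of their longest common prefix length.
e.g. "gfgbki" and "gfggk" share the prefix "gfg" of length 3; no pair shares a longer one.
Longest shared-prefix length: 3

3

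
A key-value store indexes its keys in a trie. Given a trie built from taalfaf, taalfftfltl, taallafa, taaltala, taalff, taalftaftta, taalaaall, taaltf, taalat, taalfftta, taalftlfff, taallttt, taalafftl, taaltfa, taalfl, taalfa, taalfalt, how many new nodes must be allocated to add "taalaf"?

0

"taalaf" is already a full path in the trie; only an end-marker is added.
No new nodes are needed: 0.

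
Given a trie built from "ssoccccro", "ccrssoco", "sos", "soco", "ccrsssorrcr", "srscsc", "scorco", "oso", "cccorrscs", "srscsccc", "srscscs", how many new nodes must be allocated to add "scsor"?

3

Walking "scsor" from the root, the first 2 characters ("sc") follow existing edges; "s" is the first miss.
Each of the 3 remaining characters creates one node.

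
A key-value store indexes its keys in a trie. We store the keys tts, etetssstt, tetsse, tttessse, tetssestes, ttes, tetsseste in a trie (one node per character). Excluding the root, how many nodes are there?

Trie structure (* marks end of a word):
(root)
├─ e
│  └─ t
│     └─ e
│        └─ t
│           └─ s
│              └─ s
│                 └─ s
│                    └─ t
│                       └─ t *
└─ t
   ├─ e
   │  └─ t
   │     └─ s
   │        └─ s
   │           └─ e *
   │              └─ s
   │                 └─ t
   │                    └─ e *
   │                       └─ s *
   └─ t
      ├─ e
      │  └─ s *
      ├─ s *
      └─ t
         └─ e
            └─ s
               └─ s
                  └─ s
                     └─ e *
Counting every labelled node above: 29.

29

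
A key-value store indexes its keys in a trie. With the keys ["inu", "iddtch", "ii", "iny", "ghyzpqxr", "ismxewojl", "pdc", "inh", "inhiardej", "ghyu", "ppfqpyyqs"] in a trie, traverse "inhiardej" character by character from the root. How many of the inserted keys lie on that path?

Traverse "inhiardej" character by character; count nodes along the way that are marked as word ends.
Prefixes of the query that are stored words: "inh", "inhiardej"
Count: 2

2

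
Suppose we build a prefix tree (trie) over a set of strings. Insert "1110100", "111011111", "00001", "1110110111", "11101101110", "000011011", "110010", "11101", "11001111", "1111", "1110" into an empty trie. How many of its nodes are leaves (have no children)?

7

A leaf is a node with no children — equivalently, the end of a word that is not a proper prefix of any other stored word.
Those words: "000011011", "110010", "11001111", "1110100", "11101101110", "111011111", "1111"
Leaf count: 7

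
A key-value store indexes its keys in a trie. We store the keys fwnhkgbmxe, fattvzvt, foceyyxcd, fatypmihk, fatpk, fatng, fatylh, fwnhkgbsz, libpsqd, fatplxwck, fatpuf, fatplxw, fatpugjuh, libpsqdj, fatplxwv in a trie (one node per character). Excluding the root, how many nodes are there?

For each word, the new-node count is its length minus the longest prefix already in the trie:
  "fwnhkgbmxe" → 10 new (f, w, n, h, k, g, b, m, x, e)
  "fattvzvt" → prefix "f" already present; 7 new (a, t, t, v, z, v, t)
  "foceyyxcd" → prefix "f" already present; 8 new (o, c, e, y, y, x, c, d)
  "fatypmihk" → prefix "fat" already present; 6 new (y, p, m, i, h, k)
  "fatpk" → prefix "fat" already present; 2 new (p, k)
  "fatng" → prefix "fat" already present; 2 new (n, g)
  "fatylh" → prefix "faty" already present; 2 new (l, h)
  "fwnhkgbsz" → prefix "fwnhkgb" already present; 2 new (s, z)
  "libpsqd" → 7 new (l, i, b, p, s, q, d)
  "fatplxwck" → prefix "fatp" already present; 5 new (l, x, w, c, k)
  "fatpuf" → prefix "fatp" already present; 2 new (u, f)
  "fatplxw" → prefix "fatplxw" already present; 0 new (none)
  "fatpugjuh" → prefix "fatpu" already present; 4 new (g, j, u, h)
  "libpsqdj" → prefix "libpsqd" already present; 1 new (j)
  "fatplxwv" → prefix "fatplxw" already present; 1 new (v)
Total nodes = 10 + 7 + 8 + 6 + 2 + 2 + 2 + 2 + 7 + 5 + 2 + 0 + 4 + 1 + 1 = 59

59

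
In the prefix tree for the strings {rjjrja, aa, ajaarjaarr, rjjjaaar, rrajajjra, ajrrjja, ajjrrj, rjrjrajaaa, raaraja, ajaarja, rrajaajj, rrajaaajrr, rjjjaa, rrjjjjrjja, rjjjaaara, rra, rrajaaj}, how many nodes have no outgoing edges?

12

Leaves are exactly the stored words that no other stored word extends.
Those words: "aa", "ajaarjaarr", "ajjrrj", "ajrrjja", "raaraja", "rjjjaaara", "rjjrja", "rjrjrajaaa", "rrajaaajrr", "rrajaajj", "rrajajjra", "rrjjjjrjja"
Leaf count: 12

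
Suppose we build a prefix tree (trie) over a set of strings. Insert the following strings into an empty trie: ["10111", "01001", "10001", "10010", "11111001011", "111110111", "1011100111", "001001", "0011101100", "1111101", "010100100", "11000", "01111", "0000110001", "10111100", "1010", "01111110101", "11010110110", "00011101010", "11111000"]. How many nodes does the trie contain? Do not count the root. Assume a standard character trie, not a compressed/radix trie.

92

Insert word by word; a character creates a node only if that edge doesn't already exist:
  "10111" → 5 new (1, 0, 1, 1, 1)
  "01001" → 5 new (0, 1, 0, 0, 1)
  "10001" → prefix "10" already present; 3 new (0, 0, 1)
  "10010" → prefix "100" already present; 2 new (1, 0)
  "11111001011" → prefix "1" already present; 10 new (1, 1, 1, 1, 0, 0, 1, 0, 1, 1)
  "111110111" → prefix "111110" already present; 3 new (1, 1, 1)
  "1011100111" → prefix "10111" already present; 5 new (0, 0, 1, 1, 1)
  "001001" → prefix "0" already present; 5 new (0, 1, 0, 0, 1)
  "0011101100" → prefix "001" already present; 7 new (1, 1, 0, 1, 1, 0, 0)
  "1111101" → prefix "1111101" already present; 0 new (none)
  "010100100" → prefix "010" already present; 6 new (1, 0, 0, 1, 0, 0)
  "11000" → prefix "11" already present; 3 new (0, 0, 0)
  "01111" → prefix "01" already present; 3 new (1, 1, 1)
  "0000110001" → prefix "00" already present; 8 new (0, 0, 1, 1, 0, 0, 0, 1)
  "10111100" → prefix "10111" already present; 3 new (1, 0, 0)
  "1010" → prefix "101" already present; 1 new (0)
  "01111110101" → prefix "01111" already present; 6 new (1, 1, 0, 1, 0, 1)
  "11010110110" → prefix "110" already present; 8 new (1, 0, 1, 1, 0, 1, 1, 0)
  "00011101010" → prefix "000" already present; 8 new (1, 1, 1, 0, 1, 0, 1, 0)
  "11111000" → prefix "1111100" already present; 1 new (0)
Total nodes = 5 + 5 + 3 + 2 + 10 + 3 + 5 + 5 + 7 + 0 + 6 + 3 + 3 + 8 + 3 + 1 + 6 + 8 + 8 + 1 = 92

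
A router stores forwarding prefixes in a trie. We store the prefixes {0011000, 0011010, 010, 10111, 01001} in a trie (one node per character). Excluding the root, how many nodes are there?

18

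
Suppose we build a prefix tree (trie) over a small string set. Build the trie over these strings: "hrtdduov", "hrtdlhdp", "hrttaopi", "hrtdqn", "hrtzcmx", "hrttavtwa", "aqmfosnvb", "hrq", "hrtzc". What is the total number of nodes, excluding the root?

37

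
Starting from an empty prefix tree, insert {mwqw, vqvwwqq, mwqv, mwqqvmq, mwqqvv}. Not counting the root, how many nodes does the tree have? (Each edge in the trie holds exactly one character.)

Trace insertions, counting only characters that open a new branch:
  "mwqw" → 4 new (m, w, q, w)
  "vqvwwqq" → 7 new (v, q, v, w, w, q, q)
  "mwqv" → prefix "mwq" already present; 1 new (v)
  "mwqqvmq" → prefix "mwq" already present; 4 new (q, v, m, q)
  "mwqqvv" → prefix "mwqqv" already present; 1 new (v)
Total nodes = 4 + 7 + 1 + 4 + 1 = 17

17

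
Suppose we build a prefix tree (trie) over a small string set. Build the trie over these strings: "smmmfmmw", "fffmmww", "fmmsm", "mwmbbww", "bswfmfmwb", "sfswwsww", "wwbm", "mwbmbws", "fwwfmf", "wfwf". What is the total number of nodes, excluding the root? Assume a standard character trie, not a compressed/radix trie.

59

Trace insertions, counting only characters that open a new branch:
  "smmmfmmw" → 8 new (s, m, m, m, f, m, m, w)
  "fffmmww" → 7 new (f, f, f, m, m, w, w)
  "fmmsm" → prefix "f" already present; 4 new (m, m, s, m)
  "mwmbbww" → 7 new (m, w, m, b, b, w, w)
  "bswfmfmwb" → 9 new (b, s, w, f, m, f, m, w, b)
  "sfswwsww" → prefix "s" already present; 7 new (f, s, w, w, s, w, w)
  "wwbm" → 4 new (w, w, b, m)
  "mwbmbws" → prefix "mw" already present; 5 new (b, m, b, w, s)
  "fwwfmf" → prefix "f" already present; 5 new (w, w, f, m, f)
  "wfwf" → prefix "w" already present; 3 new (f, w, f)
Total nodes = 8 + 7 + 4 + 7 + 9 + 7 + 4 + 5 + 5 + 3 = 59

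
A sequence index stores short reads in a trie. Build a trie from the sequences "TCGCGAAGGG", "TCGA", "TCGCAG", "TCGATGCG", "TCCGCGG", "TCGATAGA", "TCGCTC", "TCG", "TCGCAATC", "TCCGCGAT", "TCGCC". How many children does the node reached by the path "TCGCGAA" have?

The children of the "TCGCGAA" node are the distinct next characters among strings starting with "TCGCGAA".
Characters that immediately follow "TCGCGAA" among the stored strings: {G}.
That node has 1 child edge.

1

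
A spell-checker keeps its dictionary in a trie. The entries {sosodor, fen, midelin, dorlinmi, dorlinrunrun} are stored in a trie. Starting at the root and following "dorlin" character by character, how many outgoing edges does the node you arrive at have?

2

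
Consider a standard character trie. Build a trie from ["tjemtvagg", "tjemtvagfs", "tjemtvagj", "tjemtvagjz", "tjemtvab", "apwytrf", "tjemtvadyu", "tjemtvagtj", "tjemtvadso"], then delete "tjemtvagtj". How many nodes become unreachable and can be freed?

2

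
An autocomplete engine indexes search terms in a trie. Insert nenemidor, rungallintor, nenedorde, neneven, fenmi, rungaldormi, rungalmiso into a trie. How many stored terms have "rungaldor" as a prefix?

Traverse to the node for "rungaldor", then collect every word in that subtree.
Words under "rungaldor": rungaldormi
Count: 1

1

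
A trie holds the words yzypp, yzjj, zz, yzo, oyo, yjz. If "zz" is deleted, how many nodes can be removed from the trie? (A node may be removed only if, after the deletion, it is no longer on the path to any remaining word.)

Walk "zz" from the leaf back toward the root, removing each node that no remaining word uses.
No other word shares any prefix with "zz", so all 2 of its nodes go.
Nodes removed: 2

2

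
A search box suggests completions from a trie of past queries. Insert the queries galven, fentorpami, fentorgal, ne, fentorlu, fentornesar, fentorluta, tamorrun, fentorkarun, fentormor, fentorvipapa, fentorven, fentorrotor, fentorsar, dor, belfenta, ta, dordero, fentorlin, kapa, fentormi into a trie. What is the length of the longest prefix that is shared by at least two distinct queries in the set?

8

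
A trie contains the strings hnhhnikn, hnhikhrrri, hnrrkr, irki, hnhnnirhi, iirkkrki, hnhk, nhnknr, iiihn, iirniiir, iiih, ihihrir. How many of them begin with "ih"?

1

Filter for entries beginning with "ih":
Words under "ih": ihihrir
Count: 1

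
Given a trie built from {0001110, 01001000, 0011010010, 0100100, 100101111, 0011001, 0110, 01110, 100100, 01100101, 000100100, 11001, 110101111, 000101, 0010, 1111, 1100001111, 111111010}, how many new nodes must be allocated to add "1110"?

Walking "1110" from the root, the first 3 characters ("111") follow existing edges; "0" is the first miss.
So 4 − 3 = 1 new nodes.

1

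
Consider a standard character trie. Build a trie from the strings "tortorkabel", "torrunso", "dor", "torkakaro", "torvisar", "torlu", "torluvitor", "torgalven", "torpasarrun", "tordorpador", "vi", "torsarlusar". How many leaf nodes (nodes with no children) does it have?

11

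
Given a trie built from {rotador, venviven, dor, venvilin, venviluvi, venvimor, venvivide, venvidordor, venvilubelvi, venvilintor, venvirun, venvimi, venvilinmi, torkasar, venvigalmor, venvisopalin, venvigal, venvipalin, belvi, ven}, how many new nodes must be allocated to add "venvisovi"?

2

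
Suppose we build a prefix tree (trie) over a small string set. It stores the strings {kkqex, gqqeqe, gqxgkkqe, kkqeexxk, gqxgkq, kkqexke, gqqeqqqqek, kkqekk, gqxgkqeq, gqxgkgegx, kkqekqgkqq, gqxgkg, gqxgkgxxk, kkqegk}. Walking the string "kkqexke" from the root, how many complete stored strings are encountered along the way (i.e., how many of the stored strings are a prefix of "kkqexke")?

Walk "kkqexke" from the root; an end-of-word marker is hit whenever a stored word is a prefix of "kkqexke".
Prefixes of the query that are stored words: "kkqex", "kkqexke"
Count: 2

2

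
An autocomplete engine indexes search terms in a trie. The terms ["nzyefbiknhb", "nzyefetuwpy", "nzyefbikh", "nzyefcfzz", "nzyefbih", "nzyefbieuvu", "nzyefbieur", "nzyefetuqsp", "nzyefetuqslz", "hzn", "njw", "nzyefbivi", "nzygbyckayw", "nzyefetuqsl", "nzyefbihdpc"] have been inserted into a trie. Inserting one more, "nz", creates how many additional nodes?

0

"nz" is already a full path in the trie; only an end-marker is added.
No new nodes are needed: 0.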